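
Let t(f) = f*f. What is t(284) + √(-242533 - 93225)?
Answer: 80656 + I*√335758 ≈ 80656.0 + 579.45*I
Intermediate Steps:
t(f) = f²
t(284) + √(-242533 - 93225) = 284² + √(-242533 - 93225) = 80656 + √(-335758) = 80656 + I*√335758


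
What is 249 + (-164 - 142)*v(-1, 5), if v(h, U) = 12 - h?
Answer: -3729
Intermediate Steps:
249 + (-164 - 142)*v(-1, 5) = 249 + (-164 - 142)*(12 - 1*(-1)) = 249 - 306*(12 + 1) = 249 - 306*13 = 249 - 3978 = -3729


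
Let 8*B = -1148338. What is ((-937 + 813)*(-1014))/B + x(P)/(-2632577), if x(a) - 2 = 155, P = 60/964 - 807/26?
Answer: -1324128951221/1511544103513 ≈ -0.87601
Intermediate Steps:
B = -574169/4 (B = (⅛)*(-1148338) = -574169/4 ≈ -1.4354e+5)
P = -194097/6266 (P = 60*(1/964) - 807*1/26 = 15/241 - 807/26 = -194097/6266 ≈ -30.976)
x(a) = 157 (x(a) = 2 + 155 = 157)
((-937 + 813)*(-1014))/B + x(P)/(-2632577) = ((-937 + 813)*(-1014))/(-574169/4) + 157/(-2632577) = -124*(-1014)*(-4/574169) + 157*(-1/2632577) = 125736*(-4/574169) - 157/2632577 = -502944/574169 - 157/2632577 = -1324128951221/1511544103513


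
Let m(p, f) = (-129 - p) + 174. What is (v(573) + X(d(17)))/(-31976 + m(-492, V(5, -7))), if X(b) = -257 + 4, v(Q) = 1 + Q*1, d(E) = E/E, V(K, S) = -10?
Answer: -321/31439 ≈ -0.010210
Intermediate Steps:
d(E) = 1
m(p, f) = 45 - p
v(Q) = 1 + Q
X(b) = -253
(v(573) + X(d(17)))/(-31976 + m(-492, V(5, -7))) = ((1 + 573) - 253)/(-31976 + (45 - 1*(-492))) = (574 - 253)/(-31976 + (45 + 492)) = 321/(-31976 + 537) = 321/(-31439) = 321*(-1/31439) = -321/31439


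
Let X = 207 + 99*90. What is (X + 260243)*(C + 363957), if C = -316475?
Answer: 12789751520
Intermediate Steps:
X = 9117 (X = 207 + 8910 = 9117)
(X + 260243)*(C + 363957) = (9117 + 260243)*(-316475 + 363957) = 269360*47482 = 12789751520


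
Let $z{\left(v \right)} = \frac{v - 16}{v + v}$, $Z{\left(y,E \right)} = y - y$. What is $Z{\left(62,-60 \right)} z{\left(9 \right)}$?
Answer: $0$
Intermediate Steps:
$Z{\left(y,E \right)} = 0$
$z{\left(v \right)} = \frac{-16 + v}{2 v}$
$Z{\left(62,-60 \right)} z{\left(9 \right)} = 0 \frac{-16 + 9}{2 \cdot 9} = 0 \cdot \frac{1}{2} \cdot \frac{1}{9} \left(-7\right) = 0 \left(- \frac{7}{18}\right) = 0$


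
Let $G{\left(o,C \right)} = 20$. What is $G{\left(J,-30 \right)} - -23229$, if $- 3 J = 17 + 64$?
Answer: $23249$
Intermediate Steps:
$J = -27$ ($J = - \frac{17 + 64}{3} = \left(- \frac{1}{3}\right) 81 = -27$)
$G{\left(J,-30 \right)} - -23229 = 20 - -23229 = 20 + 23229 = 23249$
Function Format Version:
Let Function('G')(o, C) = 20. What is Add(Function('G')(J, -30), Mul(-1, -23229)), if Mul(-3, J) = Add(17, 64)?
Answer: 23249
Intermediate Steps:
J = -27 (J = Mul(Rational(-1, 3), Add(17, 64)) = Mul(Rational(-1, 3), 81) = -27)
Add(Function('G')(J, -30), Mul(-1, -23229)) = Add(20, Mul(-1, -23229)) = Add(20, 23229) = 23249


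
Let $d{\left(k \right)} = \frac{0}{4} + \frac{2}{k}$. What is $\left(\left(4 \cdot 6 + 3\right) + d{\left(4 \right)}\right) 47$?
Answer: $\frac{2585}{2} \approx 1292.5$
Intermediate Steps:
$d{\left(k \right)} = \frac{2}{k}$ ($d{\left(k \right)} = 0 \cdot \frac{1}{4} + \frac{2}{k} = 0 + \frac{2}{k} = \frac{2}{k}$)
$\left(\left(4 \cdot 6 + 3\right) + d{\left(4 \right)}\right) 47 = \left(\left(4 \cdot 6 + 3\right) + \frac{2}{4}\right) 47 = \left(\left(24 + 3\right) + 2 \cdot \frac{1}{4}\right) 47 = \left(27 + \frac{1}{2}\right) 47 = \frac{55}{2} \cdot 47 = \frac{2585}{2}$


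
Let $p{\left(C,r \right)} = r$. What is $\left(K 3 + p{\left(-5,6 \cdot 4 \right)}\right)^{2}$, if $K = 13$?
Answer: $3969$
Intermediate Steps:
$\left(K 3 + p{\left(-5,6 \cdot 4 \right)}\right)^{2} = \left(13 \cdot 3 + 6 \cdot 4\right)^{2} = \left(39 + 24\right)^{2} = 63^{2} = 3969$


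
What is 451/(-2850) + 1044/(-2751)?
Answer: -1405367/2613450 ≈ -0.53774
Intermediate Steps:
451/(-2850) + 1044/(-2751) = 451*(-1/2850) + 1044*(-1/2751) = -451/2850 - 348/917 = -1405367/2613450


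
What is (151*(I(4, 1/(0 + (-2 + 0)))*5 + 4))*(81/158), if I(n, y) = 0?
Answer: 24462/79 ≈ 309.65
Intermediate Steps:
(151*(I(4, 1/(0 + (-2 + 0)))*5 + 4))*(81/158) = (151*(0*5 + 4))*(81/158) = (151*(0 + 4))*(81*(1/158)) = (151*4)*(81/158) = 604*(81/158) = 24462/79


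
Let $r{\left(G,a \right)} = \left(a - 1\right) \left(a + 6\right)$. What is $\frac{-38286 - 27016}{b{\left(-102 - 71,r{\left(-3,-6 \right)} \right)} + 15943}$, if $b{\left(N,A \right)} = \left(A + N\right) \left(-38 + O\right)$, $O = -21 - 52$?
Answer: $- \frac{32651}{17573} \approx -1.858$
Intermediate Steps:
$O = -73$
$r{\left(G,a \right)} = \left(-1 + a\right) \left(6 + a\right)$
$b{\left(N,A \right)} = - 111 A - 111 N$ ($b{\left(N,A \right)} = \left(A + N\right) \left(-38 - 73\right) = \left(A + N\right) \left(-111\right) = - 111 A - 111 N$)
$\frac{-38286 - 27016}{b{\left(-102 - 71,r{\left(-3,-6 \right)} \right)} + 15943} = \frac{-38286 - 27016}{\left(- 111 \left(-6 + \left(-6\right)^{2} + 5 \left(-6\right)\right) - 111 \left(-102 - 71\right)\right) + 15943} = - \frac{65302}{\left(- 111 \left(-6 + 36 - 30\right) - 111 \left(-102 - 71\right)\right) + 15943} = - \frac{65302}{\left(\left(-111\right) 0 - -19203\right) + 15943} = - \frac{65302}{\left(0 + 19203\right) + 15943} = - \frac{65302}{19203 + 15943} = - \frac{65302}{35146} = \left(-65302\right) \frac{1}{35146} = - \frac{32651}{17573}$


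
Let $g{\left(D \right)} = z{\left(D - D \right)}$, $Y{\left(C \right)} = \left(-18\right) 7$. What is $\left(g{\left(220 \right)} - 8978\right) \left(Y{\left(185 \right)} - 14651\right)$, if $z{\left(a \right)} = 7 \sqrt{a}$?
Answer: $132667906$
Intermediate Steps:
$Y{\left(C \right)} = -126$
$g{\left(D \right)} = 0$ ($g{\left(D \right)} = 7 \sqrt{D - D} = 7 \sqrt{0} = 7 \cdot 0 = 0$)
$\left(g{\left(220 \right)} - 8978\right) \left(Y{\left(185 \right)} - 14651\right) = \left(0 - 8978\right) \left(-126 - 14651\right) = \left(-8978\right) \left(-14777\right) = 132667906$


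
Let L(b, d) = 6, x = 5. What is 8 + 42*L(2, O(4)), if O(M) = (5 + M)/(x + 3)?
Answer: 260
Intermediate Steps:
O(M) = 5/8 + M/8 (O(M) = (5 + M)/(5 + 3) = (5 + M)/8 = (5 + M)*(⅛) = 5/8 + M/8)
8 + 42*L(2, O(4)) = 8 + 42*6 = 8 + 252 = 260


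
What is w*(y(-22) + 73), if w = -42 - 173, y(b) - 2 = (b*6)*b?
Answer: -640485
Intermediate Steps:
y(b) = 2 + 6*b² (y(b) = 2 + (b*6)*b = 2 + (6*b)*b = 2 + 6*b²)
w = -215
w*(y(-22) + 73) = -215*((2 + 6*(-22)²) + 73) = -215*((2 + 6*484) + 73) = -215*((2 + 2904) + 73) = -215*(2906 + 73) = -215*2979 = -640485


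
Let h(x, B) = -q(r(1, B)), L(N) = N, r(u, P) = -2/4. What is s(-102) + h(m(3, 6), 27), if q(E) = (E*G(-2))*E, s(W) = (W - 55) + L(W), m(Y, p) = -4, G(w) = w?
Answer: -517/2 ≈ -258.50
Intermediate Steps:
r(u, P) = -½ (r(u, P) = -2*¼ = -½)
s(W) = -55 + 2*W (s(W) = (W - 55) + W = (-55 + W) + W = -55 + 2*W)
q(E) = -2*E² (q(E) = (E*(-2))*E = (-2*E)*E = -2*E²)
h(x, B) = ½ (h(x, B) = -(-2)*(-½)² = -(-2)/4 = -1*(-½) = ½)
s(-102) + h(m(3, 6), 27) = (-55 + 2*(-102)) + ½ = (-55 - 204) + ½ = -259 + ½ = -517/2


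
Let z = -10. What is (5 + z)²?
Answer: 25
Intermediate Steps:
(5 + z)² = (5 - 10)² = (-5)² = 25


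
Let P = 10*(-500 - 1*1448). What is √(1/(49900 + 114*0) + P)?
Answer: I*√485053947501/4990 ≈ 139.57*I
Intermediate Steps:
P = -19480 (P = 10*(-500 - 1448) = 10*(-1948) = -19480)
√(1/(49900 + 114*0) + P) = √(1/(49900 + 114*0) - 19480) = √(1/(49900 + 0) - 19480) = √(1/49900 - 19480) = √(-972051999/49900) = I*√485053947501/4990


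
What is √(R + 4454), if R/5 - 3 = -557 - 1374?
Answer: I*√5186 ≈ 72.014*I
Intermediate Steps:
R = -9640 (R = 15 + 5*(-557 - 1374) = 15 + 5*(-1931) = 15 - 9655 = -9640)
√(R + 4454) = √(-9640 + 4454) = √(-5186) = I*√5186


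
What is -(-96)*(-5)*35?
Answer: -16800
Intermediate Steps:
-(-96)*(-5)*35 = -32*15*35 = -480*35 = -16800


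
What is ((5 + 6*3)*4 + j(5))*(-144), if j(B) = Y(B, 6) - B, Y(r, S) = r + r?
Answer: -13968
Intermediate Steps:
Y(r, S) = 2*r
j(B) = B (j(B) = 2*B - B = B)
((5 + 6*3)*4 + j(5))*(-144) = ((5 + 6*3)*4 + 5)*(-144) = ((5 + 18)*4 + 5)*(-144) = (23*4 + 5)*(-144) = (92 + 5)*(-144) = 97*(-144) = -13968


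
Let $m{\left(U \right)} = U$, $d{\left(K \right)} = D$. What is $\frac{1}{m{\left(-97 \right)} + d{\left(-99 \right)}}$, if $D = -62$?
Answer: $- \frac{1}{159} \approx -0.0062893$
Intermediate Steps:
$d{\left(K \right)} = -62$
$\frac{1}{m{\left(-97 \right)} + d{\left(-99 \right)}} = \frac{1}{-97 - 62} = \frac{1}{-159} = - \frac{1}{159}$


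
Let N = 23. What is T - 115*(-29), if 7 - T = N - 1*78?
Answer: 3397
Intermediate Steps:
T = 62 (T = 7 - (23 - 1*78) = 7 - (23 - 78) = 7 - 1*(-55) = 7 + 55 = 62)
T - 115*(-29) = 62 - 115*(-29) = 62 + 3335 = 3397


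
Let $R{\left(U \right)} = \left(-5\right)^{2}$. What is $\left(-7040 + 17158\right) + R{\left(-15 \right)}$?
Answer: $10143$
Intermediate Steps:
$R{\left(U \right)} = 25$
$\left(-7040 + 17158\right) + R{\left(-15 \right)} = \left(-7040 + 17158\right) + 25 = 10118 + 25 = 10143$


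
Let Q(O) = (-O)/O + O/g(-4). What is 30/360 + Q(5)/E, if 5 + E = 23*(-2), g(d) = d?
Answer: 13/102 ≈ 0.12745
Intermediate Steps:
E = -51 (E = -5 + 23*(-2) = -5 - 46 = -51)
Q(O) = -1 - O/4 (Q(O) = (-O)/O + O/(-4) = -1 + O*(-1/4) = -1 - O/4)
30/360 + Q(5)/E = 30/360 + (-1 - 1/4*5)/(-51) = 30*(1/360) + (-1 - 5/4)*(-1/51) = 1/12 - 9/4*(-1/51) = 1/12 + 3/68 = 13/102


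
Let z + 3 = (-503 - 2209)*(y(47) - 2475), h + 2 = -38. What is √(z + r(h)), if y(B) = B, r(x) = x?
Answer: √6584693 ≈ 2566.1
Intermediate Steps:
h = -40 (h = -2 - 38 = -40)
z = 6584733 (z = -3 + (-503 - 2209)*(47 - 2475) = -3 - 2712*(-2428) = -3 + 6584736 = 6584733)
√(z + r(h)) = √(6584733 - 40) = √6584693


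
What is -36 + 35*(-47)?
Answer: -1681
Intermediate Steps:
-36 + 35*(-47) = -36 - 1645 = -1681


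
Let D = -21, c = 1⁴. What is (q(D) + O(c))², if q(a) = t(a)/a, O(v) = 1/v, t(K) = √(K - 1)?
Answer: (21 - I*√22)²/441 ≈ 0.95011 - 0.44671*I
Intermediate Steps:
t(K) = √(-1 + K)
c = 1
O(v) = 1/v
q(a) = √(-1 + a)/a
(q(D) + O(c))² = (√(-1 - 21)/(-21) + 1/1)² = (-I*√22/21 + 1)² = (1 - I*√22/21)²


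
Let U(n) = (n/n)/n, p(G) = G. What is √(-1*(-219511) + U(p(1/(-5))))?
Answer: √219506 ≈ 468.51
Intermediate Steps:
U(n) = 1/n
√(-1*(-219511) + U(p(1/(-5)))) = √(-1*(-219511) + 1/(1/(-5))) = √(219511 + 1/(-⅕)) = √(219511 - 5) = √219506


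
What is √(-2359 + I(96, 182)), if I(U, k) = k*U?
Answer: √15113 ≈ 122.93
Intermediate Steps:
I(U, k) = U*k
√(-2359 + I(96, 182)) = √(-2359 + 96*182) = √(-2359 + 17472) = √15113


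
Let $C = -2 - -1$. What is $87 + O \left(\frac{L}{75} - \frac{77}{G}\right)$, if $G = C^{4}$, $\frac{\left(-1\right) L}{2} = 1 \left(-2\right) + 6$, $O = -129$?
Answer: $\frac{250844}{25} \approx 10034.0$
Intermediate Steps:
$C = -1$ ($C = -2 + 1 = -1$)
$L = -8$ ($L = - 2 \left(1 \left(-2\right) + 6\right) = - 2 \left(-2 + 6\right) = \left(-2\right) 4 = -8$)
$G = 1$ ($G = \left(-1\right)^{4} = 1$)
$87 + O \left(\frac{L}{75} - \frac{77}{G}\right) = 87 - 129 \left(- \frac{8}{75} - \frac{77}{1}\right) = 87 - 129 \left(\left(-8\right) \frac{1}{75} - 77\right) = 87 - 129 \left(- \frac{8}{75} - 77\right) = 87 - - \frac{248669}{25} = 87 + \frac{248669}{25} = \frac{250844}{25}$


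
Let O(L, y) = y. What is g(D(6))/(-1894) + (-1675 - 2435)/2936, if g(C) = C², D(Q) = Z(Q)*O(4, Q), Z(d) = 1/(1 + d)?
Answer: -95384589/68119604 ≈ -1.4003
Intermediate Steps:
D(Q) = Q/(1 + Q)
g(D(6))/(-1894) + (-1675 - 2435)/2936 = (6/(1 + 6))²/(-1894) + (-1675 - 2435)/2936 = (6/7)²*(-1/1894) - 4110*1/2936 = (6*(⅐))²*(-1/1894) - 2055/1468 = (6/7)²*(-1/1894) - 2055/1468 = (36/49)*(-1/1894) - 2055/1468 = -18/46403 - 2055/1468 = -95384589/68119604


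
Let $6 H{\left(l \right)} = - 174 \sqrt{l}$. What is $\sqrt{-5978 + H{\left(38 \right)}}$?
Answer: $\sqrt{-5978 - 29 \sqrt{38}} \approx 78.465 i$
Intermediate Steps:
$H{\left(l \right)} = - 29 \sqrt{l}$ ($H{\left(l \right)} = \frac{\left(-174\right) \sqrt{l}}{6} = - 29 \sqrt{l}$)
$\sqrt{-5978 + H{\left(38 \right)}} = \sqrt{-5978 - 29 \sqrt{38}}$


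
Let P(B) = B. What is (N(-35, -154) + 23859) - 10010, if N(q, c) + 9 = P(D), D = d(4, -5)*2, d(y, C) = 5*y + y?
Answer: 13888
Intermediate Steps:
d(y, C) = 6*y
D = 48 (D = (6*4)*2 = 24*2 = 48)
N(q, c) = 39 (N(q, c) = -9 + 48 = 39)
(N(-35, -154) + 23859) - 10010 = (39 + 23859) - 10010 = 23898 - 10010 = 13888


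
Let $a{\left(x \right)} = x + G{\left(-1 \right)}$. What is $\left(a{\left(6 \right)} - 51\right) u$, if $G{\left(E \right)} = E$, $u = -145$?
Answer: $6670$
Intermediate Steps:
$a{\left(x \right)} = -1 + x$ ($a{\left(x \right)} = x - 1 = -1 + x$)
$\left(a{\left(6 \right)} - 51\right) u = \left(\left(-1 + 6\right) - 51\right) \left(-145\right) = \left(5 - 51\right) \left(-145\right) = \left(-46\right) \left(-145\right) = 6670$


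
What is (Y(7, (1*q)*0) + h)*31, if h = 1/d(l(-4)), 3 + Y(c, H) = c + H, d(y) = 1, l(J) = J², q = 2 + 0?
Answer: 155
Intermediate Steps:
q = 2
Y(c, H) = -3 + H + c (Y(c, H) = -3 + (c + H) = -3 + (H + c) = -3 + H + c)
h = 1 (h = 1/1 = 1)
(Y(7, (1*q)*0) + h)*31 = ((-3 + (1*2)*0 + 7) + 1)*31 = ((-3 + 2*0 + 7) + 1)*31 = ((-3 + 0 + 7) + 1)*31 = (4 + 1)*31 = 5*31 = 155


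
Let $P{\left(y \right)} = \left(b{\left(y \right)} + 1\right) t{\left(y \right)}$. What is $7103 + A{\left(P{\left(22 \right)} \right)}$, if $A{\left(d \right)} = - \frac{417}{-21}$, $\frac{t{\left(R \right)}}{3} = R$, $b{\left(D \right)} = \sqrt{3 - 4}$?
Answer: $\frac{49860}{7} \approx 7122.9$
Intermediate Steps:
$b{\left(D \right)} = i$ ($b{\left(D \right)} = \sqrt{-1} = i$)
$t{\left(R \right)} = 3 R$
$P{\left(y \right)} = 3 y \left(1 + i\right)$ ($P{\left(y \right)} = \left(i + 1\right) 3 y = \left(1 + i\right) 3 y = 3 y \left(1 + i\right)$)
$A{\left(d \right)} = \frac{139}{7}$ ($A{\left(d \right)} = \left(-417\right) \left(- \frac{1}{21}\right) = \frac{139}{7}$)
$7103 + A{\left(P{\left(22 \right)} \right)} = 7103 + \frac{139}{7} = \frac{49860}{7}$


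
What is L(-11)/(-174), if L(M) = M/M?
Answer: -1/174 ≈ -0.0057471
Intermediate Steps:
L(M) = 1
L(-11)/(-174) = 1/(-174) = 1*(-1/174) = -1/174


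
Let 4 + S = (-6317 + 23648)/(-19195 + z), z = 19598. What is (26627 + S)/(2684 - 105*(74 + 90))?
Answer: -1343300/732251 ≈ -1.8345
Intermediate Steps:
S = 15719/403 (S = -4 + (-6317 + 23648)/(-19195 + 19598) = -4 + 17331/403 = 15719/403 ≈ 39.005)
(26627 + S)/(2684 - 105*(74 + 90)) = (26627 + 15719/403)/(2684 - 105*(74 + 90)) = 10746400/(403*(2684 - 105*164)) = 10746400/(403*(2684 - 17220)) = (10746400/403)/(-14536) = (10746400/403)*(-1/14536) = -1343300/732251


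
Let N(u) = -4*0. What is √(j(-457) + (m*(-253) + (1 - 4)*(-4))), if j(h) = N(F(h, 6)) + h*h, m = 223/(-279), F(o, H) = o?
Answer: √1808187778/93 ≈ 457.23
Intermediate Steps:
N(u) = 0
m = -223/279 (m = 223*(-1/279) = -223/279 ≈ -0.79928)
j(h) = h² (j(h) = 0 + h*h = 0 + h² = h²)
√(j(-457) + (m*(-253) + (1 - 4)*(-4))) = √((-457)² + (-223/279*(-253) + (1 - 4)*(-4))) = √(208849 + (56419/279 - 3*(-4))) = √(208849 + (56419/279 + 12)) = √(208849 + 59767/279) = √(58328638/279) = √1808187778/93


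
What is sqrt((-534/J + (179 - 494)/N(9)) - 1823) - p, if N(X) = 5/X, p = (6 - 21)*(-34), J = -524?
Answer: -510 + I*sqrt(163989206)/262 ≈ -510.0 + 48.877*I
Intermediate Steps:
p = 510 (p = -15*(-34) = 510)
sqrt((-534/J + (179 - 494)/N(9)) - 1823) - p = sqrt((-534/(-524) + (179 - 494)/((5/9))) - 1823) - 1*510 = sqrt((-534*(-1/524) - 315/(5*(1/9))) - 1823) - 510 = sqrt((267/262 - 315/5/9) - 1823) - 510 = sqrt((267/262 - 315*9/5) - 1823) - 510 = sqrt((267/262 - 567) - 1823) - 510 = sqrt(-148287/262 - 1823) - 510 = sqrt(-625913/262) - 510 = I*sqrt(163989206)/262 - 510 = -510 + I*sqrt(163989206)/262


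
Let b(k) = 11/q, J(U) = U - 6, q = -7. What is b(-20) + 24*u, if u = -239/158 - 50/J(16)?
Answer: -87305/553 ≈ -157.88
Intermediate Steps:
J(U) = -6 + U
u = -1029/158 (u = -239/158 - 50/(-6 + 16) = -239*1/158 - 50/10 = -239/158 - 50*⅒ = -239/158 - 5 = -1029/158 ≈ -6.5127)
b(k) = -11/7 (b(k) = 11/(-7) = 11*(-⅐) = -11/7)
b(-20) + 24*u = -11/7 + 24*(-1029/158) = -11/7 - 12348/79 = -87305/553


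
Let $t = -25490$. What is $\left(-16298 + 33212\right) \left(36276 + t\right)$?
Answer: $182434404$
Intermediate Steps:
$\left(-16298 + 33212\right) \left(36276 + t\right) = \left(-16298 + 33212\right) \left(36276 - 25490\right) = 16914 \cdot 10786 = 182434404$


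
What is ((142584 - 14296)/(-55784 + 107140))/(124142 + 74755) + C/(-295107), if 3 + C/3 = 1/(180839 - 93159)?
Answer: 948327344235977/22025117252252415360 ≈ 4.3057e-5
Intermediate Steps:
C = -789117/87680 (C = -9 + 3/(180839 - 93159) = -9 + 3/87680 = -789117/87680 ≈ -9.0000)
((142584 - 14296)/(-55784 + 107140))/(124142 + 74755) + C/(-295107) = ((142584 - 14296)/(-55784 + 107140))/(124142 + 74755) - 789117/87680/(-295107) = (128288/51356)/198897 - 789117/87680*(-1/295107) = (128288*(1/51356))*(1/198897) + 263039/8624993920 = (32072/12839)*(1/198897) + 263039/8624993920 = 32072/2553638583 + 263039/8624993920 = 948327344235977/22025117252252415360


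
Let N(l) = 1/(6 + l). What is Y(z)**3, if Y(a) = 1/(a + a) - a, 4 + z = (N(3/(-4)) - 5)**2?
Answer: -2873672305220621319980993/412068961088014734504 ≈ -6973.8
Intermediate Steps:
z = 8437/441 (z = -4 + (1/(6 + 3/(-4)) - 5)**2 = -4 + (1/(6 + 3*(-1/4)) - 5)**2 = -4 + (1/(6 - 3/4) - 5)**2 = -4 + (1/(21/4) - 5)**2 = -4 + (4/21 - 5)**2 = -4 + (-101/21)**2 = -4 + 10201/441 = 8437/441 ≈ 19.132)
Y(a) = 1/(2*a) - a
Y(z)**3 = (1/(2*(8437/441)) - 1*8437/441)**3 = ((1/2)*(441/8437) - 8437/441)**3 = (441/16874 - 8437/441)**3 = (-142171457/7441434)**3 = -2873672305220621319980993/412068961088014734504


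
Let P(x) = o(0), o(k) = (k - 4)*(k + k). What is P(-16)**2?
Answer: 0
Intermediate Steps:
o(k) = 2*k*(-4 + k) (o(k) = (-4 + k)*(2*k) = 2*k*(-4 + k))
P(x) = 0 (P(x) = 2*0*(-4 + 0) = 2*0*(-4) = 0)
P(-16)**2 = 0**2 = 0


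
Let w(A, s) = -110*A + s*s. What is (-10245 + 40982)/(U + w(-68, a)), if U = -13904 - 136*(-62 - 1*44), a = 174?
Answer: 30737/38268 ≈ 0.80320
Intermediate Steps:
w(A, s) = s**2 - 110*A (w(A, s) = -110*A + s**2 = s**2 - 110*A)
U = 512 (U = -13904 - 136*(-62 - 44) = -13904 - 136*(-106) = -13904 + 14416 = 512)
(-10245 + 40982)/(U + w(-68, a)) = (-10245 + 40982)/(512 + (174**2 - 110*(-68))) = 30737/(512 + (30276 + 7480)) = 30737/(512 + 37756) = 30737/38268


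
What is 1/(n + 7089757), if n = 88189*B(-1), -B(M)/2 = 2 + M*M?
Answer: 1/6560623 ≈ 1.5242e-7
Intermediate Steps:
B(M) = -4 - 2*M² (B(M) = -2*(2 + M*M) = -2*(2 + M²) = -4 - 2*M²)
n = -529134 (n = 88189*(-4 - 2*(-1)²) = 88189*(-4 - 2*1) = 88189*(-4 - 2) = 88189*(-6) = -529134)
1/(n + 7089757) = 1/(-529134 + 7089757) = 1/6560623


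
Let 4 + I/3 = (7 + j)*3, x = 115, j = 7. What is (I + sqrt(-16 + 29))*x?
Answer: 13110 + 115*sqrt(13) ≈ 13525.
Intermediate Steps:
I = 114 (I = -12 + 3*((7 + 7)*3) = -12 + 3*(14*3) = -12 + 3*42 = -12 + 126 = 114)
(I + sqrt(-16 + 29))*x = (114 + sqrt(-16 + 29))*115 = (114 + sqrt(13))*115 = 13110 + 115*sqrt(13)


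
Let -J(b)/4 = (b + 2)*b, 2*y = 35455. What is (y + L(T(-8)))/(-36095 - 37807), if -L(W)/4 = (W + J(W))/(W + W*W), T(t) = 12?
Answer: -153785/640484 ≈ -0.24011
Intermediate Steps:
y = 35455/2 (y = (½)*35455 = 35455/2 ≈ 17728.)
J(b) = -4*b*(2 + b) (J(b) = -4*(b + 2)*b = -4*(2 + b)*b = -4*b*(2 + b))
L(W) = -4*(W - 4*W*(2 + W))/(W + W²) (L(W) = -4*(W - 4*W*(2 + W))/(W + W*W) = -4*(W - 4*W*(2 + W))/(W + W²))
(y + L(T(-8)))/(-36095 - 37807) = (35455/2 + 4*(7 + 4*12)/(1 + 12))/(-36095 - 37807) = (35455/2 + 4*(7 + 48)/13)/(-73902) = (35455/2 + 4*(1/13)*55)*(-1/73902) = (35455/2 + 220/13)*(-1/73902) = (461355/26)*(-1/73902) = -153785/640484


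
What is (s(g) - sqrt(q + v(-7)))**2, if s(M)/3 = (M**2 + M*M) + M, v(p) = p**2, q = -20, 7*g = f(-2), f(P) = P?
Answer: 69953/2401 + 36*sqrt(29)/49 ≈ 33.091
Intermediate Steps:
g = -2/7 (g = (1/7)*(-2) = -2/7 ≈ -0.28571)
s(M) = 3*M + 6*M**2 (s(M) = 3*((M**2 + M*M) + M) = 3*((M**2 + M**2) + M) = 3*(2*M**2 + M) = 3*(M + 2*M**2) = 3*M + 6*M**2)
(s(g) - sqrt(q + v(-7)))**2 = (3*(-2/7)*(1 + 2*(-2/7)) - sqrt(-20 + (-7)**2))**2 = (3*(-2/7)*(1 - 4/7) - sqrt(-20 + 49))**2 = (3*(-2/7)*(3/7) - sqrt(29))**2 = (-18/49 - sqrt(29))**2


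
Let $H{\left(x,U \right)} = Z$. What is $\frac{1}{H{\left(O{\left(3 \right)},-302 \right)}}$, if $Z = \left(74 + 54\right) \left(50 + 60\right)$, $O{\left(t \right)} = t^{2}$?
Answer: $\frac{1}{14080} \approx 7.1023 \cdot 10^{-5}$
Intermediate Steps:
$Z = 14080$ ($Z = 128 \cdot 110 = 14080$)
$H{\left(x,U \right)} = 14080$
$\frac{1}{H{\left(O{\left(3 \right)},-302 \right)}} = \frac{1}{14080}$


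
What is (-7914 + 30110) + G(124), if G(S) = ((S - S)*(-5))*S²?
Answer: 22196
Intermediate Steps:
G(S) = 0 (G(S) = (0*(-5))*S² = 0*S² = 0)
(-7914 + 30110) + G(124) = (-7914 + 30110) + 0 = 22196 + 0 = 22196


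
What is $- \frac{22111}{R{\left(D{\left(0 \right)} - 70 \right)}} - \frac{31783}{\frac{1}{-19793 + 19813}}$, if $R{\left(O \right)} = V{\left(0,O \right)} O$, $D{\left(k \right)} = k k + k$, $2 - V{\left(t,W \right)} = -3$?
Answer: $- \frac{222458889}{350} \approx -6.356 \cdot 10^{5}$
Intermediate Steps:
$V{\left(t,W \right)} = 5$ ($V{\left(t,W \right)} = 2 - -3 = 2 + 3 = 5$)
$D{\left(k \right)} = k + k^{2}$ ($D{\left(k \right)} = k^{2} + k = k + k^{2}$)
$R{\left(O \right)} = 5 O$
$- \frac{22111}{R{\left(D{\left(0 \right)} - 70 \right)}} - \frac{31783}{\frac{1}{-19793 + 19813}} = - \frac{22111}{5 \left(0 \left(1 + 0\right) - 70\right)} - \frac{31783}{\frac{1}{-19793 + 19813}} = - \frac{22111}{5 \left(0 \cdot 1 - 70\right)} - \frac{31783}{\frac{1}{20}} = - \frac{22111}{5 \left(0 - 70\right)} - 31783 \frac{1}{\frac{1}{20}} = - \frac{22111}{5 \left(-70\right)} - 635660 = - \frac{22111}{-350} - 635660 = \left(-22111\right) \left(- \frac{1}{350}\right) - 635660 = \frac{22111}{350} - 635660 = - \frac{222458889}{350}$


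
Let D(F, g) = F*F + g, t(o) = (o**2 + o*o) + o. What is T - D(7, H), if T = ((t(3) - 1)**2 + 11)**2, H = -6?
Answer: 168878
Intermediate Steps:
t(o) = o + 2*o**2 (t(o) = (o**2 + o**2) + o = 2*o**2 + o = o + 2*o**2)
D(F, g) = g + F**2 (D(F, g) = F**2 + g = g + F**2)
T = 168921 (T = ((3*(1 + 2*3) - 1)**2 + 11)**2 = ((3*(1 + 6) - 1)**2 + 11)**2 = ((3*7 - 1)**2 + 11)**2 = ((21 - 1)**2 + 11)**2 = (20**2 + 11)**2 = (400 + 11)**2 = 411**2 = 168921)
T - D(7, H) = 168921 - (-6 + 7**2) = 168921 - (-6 + 49) = 168921 - 1*43 = 168921 - 43 = 168878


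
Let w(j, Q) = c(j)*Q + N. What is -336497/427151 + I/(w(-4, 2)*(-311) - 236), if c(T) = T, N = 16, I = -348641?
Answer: 148005733963/1163559324 ≈ 127.20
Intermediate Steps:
w(j, Q) = 16 + Q*j (w(j, Q) = j*Q + 16 = Q*j + 16 = 16 + Q*j)
-336497/427151 + I/(w(-4, 2)*(-311) - 236) = -336497/427151 - 348641/((16 + 2*(-4))*(-311) - 236) = -336497*1/427151 - 348641/((16 - 8)*(-311) - 236) = -336497/427151 - 348641/(8*(-311) - 236) = -336497/427151 - 348641/(-2488 - 236) = -336497/427151 - 348641/(-2724) = -336497/427151 - 348641*(-1/2724) = -336497/427151 + 348641/2724 = 148005733963/1163559324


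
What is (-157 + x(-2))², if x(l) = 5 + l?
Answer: 23716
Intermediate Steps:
(-157 + x(-2))² = (-157 + (5 - 2))² = (-157 + 3)² = (-154)² = 23716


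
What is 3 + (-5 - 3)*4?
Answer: -29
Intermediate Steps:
3 + (-5 - 3)*4 = 3 - 8*4 = 3 - 32 = -29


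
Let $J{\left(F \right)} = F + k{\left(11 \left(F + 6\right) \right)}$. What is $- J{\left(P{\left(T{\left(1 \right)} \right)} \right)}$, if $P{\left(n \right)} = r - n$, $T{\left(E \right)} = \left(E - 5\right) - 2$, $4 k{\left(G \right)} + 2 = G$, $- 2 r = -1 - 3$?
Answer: $-46$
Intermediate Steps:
$r = 2$ ($r = - \frac{-1 - 3}{2} = \left(- \frac{1}{2}\right) \left(-4\right) = 2$)
$k{\left(G \right)} = - \frac{1}{2} + \frac{G}{4}$
$T{\left(E \right)} = -7 + E$ ($T{\left(E \right)} = \left(-5 + E\right) - 2 = -7 + E$)
$P{\left(n \right)} = 2 - n$
$J{\left(F \right)} = 16 + \frac{15 F}{4}$ ($J{\left(F \right)} = F + \left(- \frac{1}{2} + \frac{11 \left(F + 6\right)}{4}\right) = F + \left(- \frac{1}{2} + \frac{11 \left(6 + F\right)}{4}\right) = F + \left(- \frac{1}{2} + \frac{66 + 11 F}{4}\right) = F + \left(- \frac{1}{2} + \left(\frac{33}{2} + \frac{11 F}{4}\right)\right) = F + \left(16 + \frac{11 F}{4}\right) = 16 + \frac{15 F}{4}$)
$- J{\left(P{\left(T{\left(1 \right)} \right)} \right)} = - (16 + \frac{15 \left(2 - \left(-7 + 1\right)\right)}{4}) = - (16 + \frac{15 \left(2 - -6\right)}{4}) = - (16 + \frac{15 \left(2 + 6\right)}{4}) = - (16 + \frac{15}{4} \cdot 8) = - (16 + 30) = \left(-1\right) 46 = -46$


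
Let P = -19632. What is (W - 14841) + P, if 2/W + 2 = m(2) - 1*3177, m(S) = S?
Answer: -109520723/3177 ≈ -34473.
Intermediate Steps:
W = -2/3177 (W = 2/(-2 + (2 - 1*3177)) = 2/(-2 + (2 - 3177)) = 2/(-2 - 3175) = 2/(-3177) = 2*(-1/3177) = -2/3177 ≈ -0.00062952)
(W - 14841) + P = (-2/3177 - 14841) - 19632 = -47149859/3177 - 19632 = -109520723/3177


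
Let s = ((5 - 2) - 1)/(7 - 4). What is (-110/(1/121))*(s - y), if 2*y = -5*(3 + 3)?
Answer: -625570/3 ≈ -2.0852e+5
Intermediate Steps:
y = -15 (y = (-5*(3 + 3))/2 = (-5*6)/2 = (½)*(-30) = -15)
s = ⅔ (s = (3 - 1)/3 = 2*(⅓) = ⅔ ≈ 0.66667)
(-110/(1/121))*(s - y) = (-110/(1/121))*(⅔ - 1*(-15)) = (-110/1/121)*(⅔ + 15) = -110*121*(47/3) = -13310*47/3 = -625570/3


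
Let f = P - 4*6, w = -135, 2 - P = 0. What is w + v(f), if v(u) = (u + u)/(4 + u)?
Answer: -1193/9 ≈ -132.56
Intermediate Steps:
P = 2 (P = 2 - 1*0 = 2 + 0 = 2)
f = -22 (f = 2 - 4*6 = 2 - 24 = -22)
v(u) = 2*u/(4 + u) (v(u) = (2*u)/(4 + u) = 2*u/(4 + u))
w + v(f) = -135 + 2*(-22)/(4 - 22) = -135 + 2*(-22)/(-18) = -135 + 2*(-22)*(-1/18) = -135 + 22/9 = -1193/9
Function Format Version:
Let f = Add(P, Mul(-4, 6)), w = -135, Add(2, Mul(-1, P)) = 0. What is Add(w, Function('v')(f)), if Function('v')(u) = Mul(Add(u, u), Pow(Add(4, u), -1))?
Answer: Rational(-1193, 9) ≈ -132.56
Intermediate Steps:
P = 2 (P = Add(2, Mul(-1, 0)) = Add(2, 0) = 2)
f = -22 (f = Add(2, Mul(-4, 6)) = Add(2, -24) = -22)
Function('v')(u) = Mul(2, u, Pow(Add(4, u), -1)) (Function('v')(u) = Mul(Mul(2, u), Pow(Add(4, u), -1)) = Mul(2, u, Pow(Add(4, u), -1)))
Add(w, Function('v')(f)) = Add(-135, Mul(2, -22, Pow(Add(4, -22), -1))) = Add(-135, Mul(2, -22, Pow(-18, -1))) = Add(-135, Mul(2, -22, Rational(-1, 18))) = Add(-135, Rational(22, 9)) = Rational(-1193, 9)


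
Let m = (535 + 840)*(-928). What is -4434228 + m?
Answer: -5710228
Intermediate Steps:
m = -1276000 (m = 1375*(-928) = -1276000)
-4434228 + m = -4434228 - 1276000 = -5710228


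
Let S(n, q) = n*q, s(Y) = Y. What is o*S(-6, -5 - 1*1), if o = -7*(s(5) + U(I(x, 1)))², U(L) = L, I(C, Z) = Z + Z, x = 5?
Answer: -12348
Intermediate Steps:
I(C, Z) = 2*Z
o = -343 (o = -7*(5 + 2*1)² = -7*(5 + 2)² = -7*7² = -7*49 = -343)
o*S(-6, -5 - 1*1) = -(-2058)*(-5 - 1*1) = -(-2058)*(-5 - 1) = -(-2058)*(-6) = -343*36 = -12348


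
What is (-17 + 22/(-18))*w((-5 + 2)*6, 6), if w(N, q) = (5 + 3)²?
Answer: -10496/9 ≈ -1166.2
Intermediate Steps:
w(N, q) = 64 (w(N, q) = 8² = 64)
(-17 + 22/(-18))*w((-5 + 2)*6, 6) = (-17 + 22/(-18))*64 = (-17 + 22*(-1/18))*64 = (-17 - 11/9)*64 = -164/9*64 = -10496/9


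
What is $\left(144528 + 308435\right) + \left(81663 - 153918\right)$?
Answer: $380708$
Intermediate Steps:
$\left(144528 + 308435\right) + \left(81663 - 153918\right) = 452963 + \left(81663 - 153918\right) = 452963 - 72255 = 380708$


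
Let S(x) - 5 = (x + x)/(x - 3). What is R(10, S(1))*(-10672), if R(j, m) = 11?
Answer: -117392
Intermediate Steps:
S(x) = 5 + 2*x/(-3 + x) (S(x) = 5 + (x + x)/(x - 3) = 5 + (2*x)/(-3 + x) = 5 + 2*x/(-3 + x))
R(10, S(1))*(-10672) = 11*(-10672) = -117392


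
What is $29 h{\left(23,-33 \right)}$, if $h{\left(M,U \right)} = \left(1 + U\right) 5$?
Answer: $-4640$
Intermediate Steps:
$h{\left(M,U \right)} = 5 + 5 U$
$29 h{\left(23,-33 \right)} = 29 \left(5 + 5 \left(-33\right)\right) = 29 \left(5 - 165\right) = 29 \left(-160\right) = -4640$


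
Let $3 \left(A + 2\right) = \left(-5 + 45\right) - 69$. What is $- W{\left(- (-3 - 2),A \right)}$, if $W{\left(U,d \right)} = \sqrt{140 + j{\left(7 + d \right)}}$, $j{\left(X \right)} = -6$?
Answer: $- \sqrt{134} \approx -11.576$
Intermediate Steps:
$A = - \frac{35}{3}$ ($A = -2 + \frac{\left(-5 + 45\right) - 69}{3} = -2 + \frac{40 - 69}{3} = -2 + \frac{1}{3} \left(-29\right) = -2 - \frac{29}{3} = - \frac{35}{3} \approx -11.667$)
$W{\left(U,d \right)} = \sqrt{134}$ ($W{\left(U,d \right)} = \sqrt{140 - 6} = \sqrt{134}$)
$- W{\left(- (-3 - 2),A \right)} = - \sqrt{134}$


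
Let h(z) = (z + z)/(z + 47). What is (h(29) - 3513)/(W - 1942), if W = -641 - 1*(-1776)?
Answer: 133465/30666 ≈ 4.3522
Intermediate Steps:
h(z) = 2*z/(47 + z) (h(z) = (2*z)/(47 + z) = 2*z/(47 + z))
W = 1135 (W = -641 + 1776 = 1135)
(h(29) - 3513)/(W - 1942) = (2*29/(47 + 29) - 3513)/(1135 - 1942) = (2*29/76 - 3513)/(-807) = (2*29*(1/76) - 3513)*(-1/807) = (29/38 - 3513)*(-1/807) = -133465/38*(-1/807) = 133465/30666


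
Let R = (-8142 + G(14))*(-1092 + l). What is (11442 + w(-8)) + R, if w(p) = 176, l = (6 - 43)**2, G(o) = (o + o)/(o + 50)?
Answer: -35897517/16 ≈ -2.2436e+6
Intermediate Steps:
G(o) = 2*o/(50 + o) (G(o) = (2*o)/(50 + o) = 2*o/(50 + o))
l = 1369 (l = (-37)**2 = 1369)
R = -36083405/16 (R = (-8142 + 2*14/(50 + 14))*(-1092 + 1369) = (-8142 + 2*14/64)*277 = (-8142 + 2*14*(1/64))*277 = (-8142 + 7/16)*277 = -130265/16*277 = -36083405/16 ≈ -2.2552e+6)
(11442 + w(-8)) + R = (11442 + 176) - 36083405/16 = 11618 - 36083405/16 = -35897517/16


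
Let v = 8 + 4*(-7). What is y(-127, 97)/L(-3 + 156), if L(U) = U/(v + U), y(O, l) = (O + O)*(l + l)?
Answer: -6553708/153 ≈ -42835.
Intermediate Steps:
v = -20 (v = 8 - 28 = -20)
y(O, l) = 4*O*l (y(O, l) = (2*O)*(2*l) = 4*O*l)
L(U) = U/(-20 + U)
y(-127, 97)/L(-3 + 156) = (4*(-127)*97)/(((-3 + 156)/(-20 + (-3 + 156)))) = -49276/(153/(-20 + 153)) = -49276/(153/133) = -49276/(153*(1/133)) = -49276/153/133 = -49276*133/153 = -6553708/153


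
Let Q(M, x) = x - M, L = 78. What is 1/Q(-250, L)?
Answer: 1/328 ≈ 0.0030488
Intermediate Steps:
1/Q(-250, L) = 1/(78 - 1*(-250)) = 1/(78 + 250) = 1/328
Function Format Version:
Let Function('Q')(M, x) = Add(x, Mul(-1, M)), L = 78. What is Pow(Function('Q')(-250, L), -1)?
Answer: Rational(1, 328) ≈ 0.0030488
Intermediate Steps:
Pow(Function('Q')(-250, L), -1) = Pow(Add(78, Mul(-1, -250)), -1) = Pow(Add(78, 250), -1) = Pow(328, -1) = Rational(1, 328)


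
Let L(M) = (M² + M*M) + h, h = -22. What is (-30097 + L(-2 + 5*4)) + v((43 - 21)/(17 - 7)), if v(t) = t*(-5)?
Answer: -29482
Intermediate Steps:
L(M) = -22 + 2*M² (L(M) = (M² + M*M) - 22 = (M² + M²) - 22 = 2*M² - 22 = -22 + 2*M²)
v(t) = -5*t
(-30097 + L(-2 + 5*4)) + v((43 - 21)/(17 - 7)) = (-30097 + (-22 + 2*(-2 + 5*4)²)) - 5*(43 - 21)/(17 - 7) = (-30097 + (-22 + 2*(-2 + 20)²)) - 110/10 = (-30097 + (-22 + 2*18²)) - 110/10 = (-30097 + (-22 + 2*324)) - 5*11/5 = (-30097 + (-22 + 648)) - 11 = (-30097 + 626) - 11 = -29471 - 11 = -29482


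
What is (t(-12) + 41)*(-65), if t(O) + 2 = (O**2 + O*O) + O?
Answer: -20475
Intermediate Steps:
t(O) = -2 + O + 2*O**2 (t(O) = -2 + ((O**2 + O*O) + O) = -2 + ((O**2 + O**2) + O) = -2 + (2*O**2 + O) = -2 + (O + 2*O**2) = -2 + O + 2*O**2)
(t(-12) + 41)*(-65) = ((-2 - 12 + 2*(-12)**2) + 41)*(-65) = ((-2 - 12 + 2*144) + 41)*(-65) = ((-2 - 12 + 288) + 41)*(-65) = (274 + 41)*(-65) = 315*(-65) = -20475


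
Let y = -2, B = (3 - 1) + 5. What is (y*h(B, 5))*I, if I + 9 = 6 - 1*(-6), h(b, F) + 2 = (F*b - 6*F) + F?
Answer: -48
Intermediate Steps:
B = 7 (B = 2 + 5 = 7)
h(b, F) = -2 - 5*F + F*b (h(b, F) = -2 + ((F*b - 6*F) + F) = -2 + ((-6*F + F*b) + F) = -2 + (-5*F + F*b) = -2 - 5*F + F*b)
I = 3 (I = -9 + (6 - 1*(-6)) = -9 + (6 + 6) = -9 + 12 = 3)
(y*h(B, 5))*I = -2*(-2 - 5*5 + 5*7)*3 = -2*(-2 - 25 + 35)*3 = -2*8*3 = -16*3 = -48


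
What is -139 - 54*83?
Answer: -4621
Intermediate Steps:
-139 - 54*83 = -139 - 4482 = -4621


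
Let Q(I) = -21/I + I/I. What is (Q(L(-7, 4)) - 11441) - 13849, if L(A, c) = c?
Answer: -101177/4 ≈ -25294.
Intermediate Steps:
Q(I) = 1 - 21/I (Q(I) = -21/I + 1 = 1 - 21/I)
(Q(L(-7, 4)) - 11441) - 13849 = ((-21 + 4)/4 - 11441) - 13849 = ((1/4)*(-17) - 11441) - 13849 = (-17/4 - 11441) - 13849 = -45781/4 - 13849 = -101177/4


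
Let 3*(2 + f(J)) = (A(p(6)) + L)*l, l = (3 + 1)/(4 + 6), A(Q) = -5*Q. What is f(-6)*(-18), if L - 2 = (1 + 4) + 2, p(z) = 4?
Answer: 312/5 ≈ 62.400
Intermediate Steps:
l = ⅖ (l = 4/10 = 4*(⅒) = ⅖ ≈ 0.40000)
L = 9 (L = 2 + ((1 + 4) + 2) = 2 + (5 + 2) = 2 + 7 = 9)
f(J) = -52/15 (f(J) = -2 + ((-5*4 + 9)*(⅖))/3 = -2 + ((-20 + 9)*(⅖))/3 = -2 + (-11*⅖)/3 = -2 + (⅓)*(-22/5) = -2 - 22/15 = -52/15)
f(-6)*(-18) = -52/15*(-18) = 312/5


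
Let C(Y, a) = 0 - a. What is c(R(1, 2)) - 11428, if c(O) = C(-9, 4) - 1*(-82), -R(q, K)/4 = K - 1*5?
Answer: -11350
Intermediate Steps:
C(Y, a) = -a
R(q, K) = 20 - 4*K (R(q, K) = -4*(K - 1*5) = -4*(K - 5) = -4*(-5 + K) = 20 - 4*K)
c(O) = 78 (c(O) = -1*4 - 1*(-82) = -4 + 82 = 78)
c(R(1, 2)) - 11428 = 78 - 11428 = -11350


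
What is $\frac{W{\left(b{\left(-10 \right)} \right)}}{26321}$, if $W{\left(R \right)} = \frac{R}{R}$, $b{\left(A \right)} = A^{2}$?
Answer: $\frac{1}{26321} \approx 3.7992 \cdot 10^{-5}$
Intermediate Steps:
$W{\left(R \right)} = 1$
$\frac{W{\left(b{\left(-10 \right)} \right)}}{26321} = 1 \cdot \frac{1}{26321} = \frac{1}{26321}$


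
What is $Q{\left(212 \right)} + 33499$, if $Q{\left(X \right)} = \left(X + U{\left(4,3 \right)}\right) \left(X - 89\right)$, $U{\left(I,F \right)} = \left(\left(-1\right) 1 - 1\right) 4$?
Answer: $58591$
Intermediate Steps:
$U{\left(I,F \right)} = -8$ ($U{\left(I,F \right)} = \left(-1 - 1\right) 4 = \left(-2\right) 4 = -8$)
$Q{\left(X \right)} = \left(-89 + X\right) \left(-8 + X\right)$ ($Q{\left(X \right)} = \left(X - 8\right) \left(X - 89\right) = \left(-8 + X\right) \left(-89 + X\right) = \left(-89 + X\right) \left(-8 + X\right)$)
$Q{\left(212 \right)} + 33499 = \left(712 + 212^{2} - 20564\right) + 33499 = \left(712 + 44944 - 20564\right) + 33499 = 25092 + 33499 = 58591$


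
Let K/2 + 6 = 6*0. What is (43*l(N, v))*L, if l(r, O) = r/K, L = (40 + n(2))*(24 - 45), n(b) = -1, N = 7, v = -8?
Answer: 82173/4 ≈ 20543.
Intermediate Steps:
K = -12 (K = -12 + 2*(6*0) = -12 + 2*0 = -12 + 0 = -12)
L = -819 (L = (40 - 1)*(24 - 45) = 39*(-21) = -819)
l(r, O) = -r/12 (l(r, O) = r/(-12) = r*(-1/12) = -r/12)
(43*l(N, v))*L = (43*(-1/12*7))*(-819) = (43*(-7/12))*(-819) = -301/12*(-819) = 82173/4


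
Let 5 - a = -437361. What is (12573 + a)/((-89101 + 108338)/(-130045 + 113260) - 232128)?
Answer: -1078889445/556612531 ≈ -1.9383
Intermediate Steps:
a = 437366 (a = 5 - 1*(-437361) = 5 + 437361 = 437366)
(12573 + a)/((-89101 + 108338)/(-130045 + 113260) - 232128) = (12573 + 437366)/((-89101 + 108338)/(-130045 + 113260) - 232128) = 449939/(19237/(-16785) - 232128) = 449939/(19237*(-1/16785) - 232128) = 449939/(-19237/16785 - 232128) = 449939/(-3896287717/16785) = 449939*(-16785/3896287717) = -1078889445/556612531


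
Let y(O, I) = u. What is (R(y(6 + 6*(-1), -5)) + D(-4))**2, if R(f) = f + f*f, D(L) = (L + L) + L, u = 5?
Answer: 324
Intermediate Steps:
y(O, I) = 5
D(L) = 3*L (D(L) = 2*L + L = 3*L)
R(f) = f + f**2
(R(y(6 + 6*(-1), -5)) + D(-4))**2 = (5*(1 + 5) + 3*(-4))**2 = (5*6 - 12)**2 = (30 - 12)**2 = 18**2 = 324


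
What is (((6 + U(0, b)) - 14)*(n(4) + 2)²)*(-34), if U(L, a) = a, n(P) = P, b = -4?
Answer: 14688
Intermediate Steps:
(((6 + U(0, b)) - 14)*(n(4) + 2)²)*(-34) = (((6 - 4) - 14)*(4 + 2)²)*(-34) = ((2 - 14)*6²)*(-34) = -12*36*(-34) = -432*(-34) = 14688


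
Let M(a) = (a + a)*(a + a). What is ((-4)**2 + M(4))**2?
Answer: 6400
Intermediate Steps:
M(a) = 4*a**2 (M(a) = (2*a)*(2*a) = 4*a**2)
((-4)**2 + M(4))**2 = ((-4)**2 + 4*4**2)**2 = (16 + 4*16)**2 = (16 + 64)**2 = 80**2 = 6400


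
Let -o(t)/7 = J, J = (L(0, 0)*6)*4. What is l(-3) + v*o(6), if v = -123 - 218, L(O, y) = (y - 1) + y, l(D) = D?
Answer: -57291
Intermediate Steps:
L(O, y) = -1 + 2*y (L(O, y) = (-1 + y) + y = -1 + 2*y)
J = -24 (J = ((-1 + 2*0)*6)*4 = ((-1 + 0)*6)*4 = -1*6*4 = -6*4 = -24)
o(t) = 168 (o(t) = -7*(-24) = 168)
v = -341
l(-3) + v*o(6) = -3 - 341*168 = -3 - 57288 = -57291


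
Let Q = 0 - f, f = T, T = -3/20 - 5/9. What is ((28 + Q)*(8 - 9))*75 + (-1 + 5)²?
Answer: -25643/12 ≈ -2136.9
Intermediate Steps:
T = -127/180 (T = -3*1/20 - 5*⅑ = -3/20 - 5/9 = -127/180 ≈ -0.70556)
f = -127/180 ≈ -0.70556
Q = 127/180 (Q = 0 - 1*(-127/180) = 0 + 127/180 = 127/180 ≈ 0.70556)
((28 + Q)*(8 - 9))*75 + (-1 + 5)² = ((28 + 127/180)*(8 - 9))*75 + (-1 + 5)² = ((5167/180)*(-1))*75 + 4² = -5167/180*75 + 16 = -25835/12 + 16 = -25643/12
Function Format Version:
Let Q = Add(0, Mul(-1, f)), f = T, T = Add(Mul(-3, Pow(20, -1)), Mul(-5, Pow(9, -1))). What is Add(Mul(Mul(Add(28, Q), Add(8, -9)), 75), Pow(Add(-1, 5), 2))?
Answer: Rational(-25643, 12) ≈ -2136.9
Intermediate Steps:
T = Rational(-127, 180) (T = Add(Mul(-3, Rational(1, 20)), Mul(-5, Rational(1, 9))) = Add(Rational(-3, 20), Rational(-5, 9)) = Rational(-127, 180) ≈ -0.70556)
f = Rational(-127, 180) ≈ -0.70556
Q = Rational(127, 180) (Q = Add(0, Mul(-1, Rational(-127, 180))) = Add(0, Rational(127, 180)) = Rational(127, 180) ≈ 0.70556)
Add(Mul(Mul(Add(28, Q), Add(8, -9)), 75), Pow(Add(-1, 5), 2)) = Add(Mul(Mul(Add(28, Rational(127, 180)), Add(8, -9)), 75), Pow(Add(-1, 5), 2)) = Add(Mul(Mul(Rational(5167, 180), -1), 75), Pow(4, 2)) = Add(Mul(Rational(-5167, 180), 75), 16) = Add(Rational(-25835, 12), 16) = Rational(-25643, 12)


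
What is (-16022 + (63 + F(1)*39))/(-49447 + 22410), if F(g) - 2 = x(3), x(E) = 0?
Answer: 15881/27037 ≈ 0.58738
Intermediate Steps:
F(g) = 2 (F(g) = 2 + 0 = 2)
(-16022 + (63 + F(1)*39))/(-49447 + 22410) = (-16022 + (63 + 2*39))/(-49447 + 22410) = (-16022 + (63 + 78))/(-27037) = (-16022 + 141)*(-1/27037) = -15881*(-1/27037) = 15881/27037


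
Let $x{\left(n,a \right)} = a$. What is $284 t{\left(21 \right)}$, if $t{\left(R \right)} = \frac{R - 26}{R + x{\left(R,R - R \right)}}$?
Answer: $- \frac{1420}{21} \approx -67.619$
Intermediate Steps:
$t{\left(R \right)} = \frac{-26 + R}{R}$ ($t{\left(R \right)} = \frac{R - 26}{R + \left(R - R\right)} = \frac{-26 + R}{R + 0} = \frac{-26 + R}{R}$)
$284 t{\left(21 \right)} = 284 \frac{-26 + 21}{21} = 284 \cdot \frac{1}{21} \left(-5\right) = 284 \left(- \frac{5}{21}\right) = - \frac{1420}{21}$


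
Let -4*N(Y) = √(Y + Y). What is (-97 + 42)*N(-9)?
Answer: 165*I*√2/4 ≈ 58.336*I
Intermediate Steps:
N(Y) = -√2*√Y/4 (N(Y) = -√(Y + Y)/4 = -√2*√Y/4)
(-97 + 42)*N(-9) = (-97 + 42)*(-√2*√(-9)/4) = -(-55)*√2*3*I/4 = -(-165)*I*√2/4 = 165*I*√2/4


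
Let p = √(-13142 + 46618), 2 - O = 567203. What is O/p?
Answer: -567201*√8369/16738 ≈ -3100.1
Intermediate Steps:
O = -567201 (O = 2 - 1*567203 = 2 - 567203 = -567201)
p = 2*√8369 (p = √33476 = 2*√8369 ≈ 182.96)
O/p = -567201*√8369/16738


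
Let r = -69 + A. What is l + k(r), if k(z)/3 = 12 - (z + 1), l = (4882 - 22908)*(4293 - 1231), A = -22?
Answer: -55195306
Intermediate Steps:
r = -91 (r = -69 - 22 = -91)
l = -55195612 (l = -18026*3062 = -55195612)
k(z) = 33 - 3*z (k(z) = 3*(12 - (z + 1)) = 3*(12 - (1 + z)) = 3*(12 + (-1 - z)) = 3*(11 - z) = 33 - 3*z)
l + k(r) = -55195612 + (33 - 3*(-91)) = -55195612 + (33 + 273) = -55195612 + 306 = -55195306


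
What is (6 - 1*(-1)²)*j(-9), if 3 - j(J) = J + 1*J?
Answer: 105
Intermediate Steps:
j(J) = 3 - 2*J (j(J) = 3 - (J + 1*J) = 3 - (J + J) = 3 - 2*J)
(6 - 1*(-1)²)*j(-9) = (6 - 1*(-1)²)*(3 - 2*(-9)) = (6 - 1*1)*(3 + 18) = (6 - 1)*21 = 5*21 = 105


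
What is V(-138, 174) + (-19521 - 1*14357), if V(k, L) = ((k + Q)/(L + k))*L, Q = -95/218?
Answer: -45187615/1308 ≈ -34547.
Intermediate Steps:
Q = -95/218 (Q = -95*1/218 = -95/218 ≈ -0.43578)
V(k, L) = L*(-95/218 + k)/(L + k) (V(k, L) = ((k - 95/218)/(L + k))*L = ((-95/218 + k)/(L + k))*L = L*(-95/218 + k)/(L + k))
V(-138, 174) + (-19521 - 1*14357) = (1/218)*174*(-95 + 218*(-138))/(174 - 138) + (-19521 - 1*14357) = (1/218)*174*(-95 - 30084)/36 + (-19521 - 14357) = (1/218)*174*(1/36)*(-30179) - 33878 = -875191/1308 - 33878 = -45187615/1308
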